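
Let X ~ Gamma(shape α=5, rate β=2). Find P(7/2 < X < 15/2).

P(7/2 < X < 15/2) = ∫_{7/2}^{15/2} f(x) dx
where f(x) = \frac{4 x^{4} e^{- 2 x}}{3}
= \frac{-67209 + 4553 e^{8}}{24 e^{15}}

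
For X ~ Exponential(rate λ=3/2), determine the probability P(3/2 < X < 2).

P(3/2 < X < 2) = ∫_{3/2}^{2} f(x) dx
where f(x) = \frac{3 e^{- \frac{3 x}{2}}}{2}
= - \frac{1}{e^{3}} + e^{- \frac{9}{4}}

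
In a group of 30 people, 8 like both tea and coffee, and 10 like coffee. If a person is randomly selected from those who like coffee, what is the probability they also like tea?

P(A ∩ B) = 8/30 = 4/15
P(B) = 10/30 = 1/3
P(A|B) = P(A ∩ B) / P(B) = (4/15) / (1/3) = 4/5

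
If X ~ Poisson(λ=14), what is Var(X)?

For X ~ Poisson(λ=14):
Var(X) = 14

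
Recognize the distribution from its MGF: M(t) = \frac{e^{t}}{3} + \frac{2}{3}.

The MGF M(t) = \frac{e^{t}}{3} + \frac{2}{3} is the standard form for the Bernoulli distribution.
Comparing with the known MGF formula identifies: Bernoulli(p=1/3)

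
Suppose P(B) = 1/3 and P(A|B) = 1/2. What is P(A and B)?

By definition, P(A|B) = P(A ∩ B) / P(B)
So P(A ∩ B) = P(A|B) × P(B)
= 1/2 × 1/3
= 1/6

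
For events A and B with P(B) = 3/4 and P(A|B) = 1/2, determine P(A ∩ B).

By definition, P(A|B) = P(A ∩ B) / P(B)
So P(A ∩ B) = P(A|B) × P(B)
= 1/2 × 3/4
= 3/8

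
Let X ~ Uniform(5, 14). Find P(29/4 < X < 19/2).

P(29/4 < X < 19/2) = ∫_{29/4}^{19/2} f(x) dx
where f(x) = \frac{1}{9}
= \frac{1}{4}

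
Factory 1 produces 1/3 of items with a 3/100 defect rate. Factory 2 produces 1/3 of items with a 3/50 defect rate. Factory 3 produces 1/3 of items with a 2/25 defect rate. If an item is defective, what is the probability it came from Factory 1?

Using Bayes' theorem:
P(F1) = 1/3, P(D|F1) = 3/100
P(F2) = 1/3, P(D|F2) = 3/50
P(F3) = 1/3, P(D|F3) = 2/25
P(D) = P(D|F1)P(F1) + P(D|F2)P(F2) + P(D|F3)P(F3)
     = \frac{17}{300}
P(F1|D) = P(D|F1)P(F1) / P(D)
= \frac{3}{17}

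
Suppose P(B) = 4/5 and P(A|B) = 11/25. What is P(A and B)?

By definition, P(A|B) = P(A ∩ B) / P(B)
So P(A ∩ B) = P(A|B) × P(B)
= 11/25 × 4/5
= 44/125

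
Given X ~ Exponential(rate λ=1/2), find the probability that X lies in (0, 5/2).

P(0 < X < 5/2) = ∫_{0}^{5/2} f(x) dx
where f(x) = \frac{e^{- \frac{x}{2}}}{2}
= 1 - e^{- \frac{5}{4}}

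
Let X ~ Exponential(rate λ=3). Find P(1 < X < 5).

P(1 < X < 5) = ∫_{1}^{5} f(x) dx
where f(x) = 3 e^{- 3 x}
= - \frac{1 - e^{12}}{e^{15}}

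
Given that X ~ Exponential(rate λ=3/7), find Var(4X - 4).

For X ~ Exponential(rate λ=3/7):
Var(X) = \frac{49}{9}
Var(4X - 4) = (4)² × Var(X) = 16 × \frac{49}{9} = \frac{784}{9}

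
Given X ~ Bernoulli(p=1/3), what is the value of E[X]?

For X ~ Bernoulli(p=1/3), the expected value is:
E[X] = \frac{1}{3}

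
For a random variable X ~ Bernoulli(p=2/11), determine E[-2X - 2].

For X ~ Bernoulli(p=2/11):
E[X] = \frac{2}{11}
E[-2X - 2] = -2 × E[X] - 2 = - \frac{26}{11}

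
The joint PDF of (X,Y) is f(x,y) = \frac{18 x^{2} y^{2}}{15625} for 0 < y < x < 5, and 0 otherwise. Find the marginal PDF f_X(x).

f_X(x) = ∫_0^x \frac{18 x^{2} y^{2}}{15625} dy = \frac{6 x^{5}}{15625}
for 0 < x < 5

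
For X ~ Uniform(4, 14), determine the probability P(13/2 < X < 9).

P(13/2 < X < 9) = ∫_{13/2}^{9} f(x) dx
where f(x) = \frac{1}{10}
= \frac{1}{4}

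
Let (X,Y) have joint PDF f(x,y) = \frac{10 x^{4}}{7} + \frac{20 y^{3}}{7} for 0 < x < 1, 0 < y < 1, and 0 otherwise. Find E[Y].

E[Y] = ∫_0^1 ∫_0^1 y × f(x,y) dx dy
= \frac{5}{7}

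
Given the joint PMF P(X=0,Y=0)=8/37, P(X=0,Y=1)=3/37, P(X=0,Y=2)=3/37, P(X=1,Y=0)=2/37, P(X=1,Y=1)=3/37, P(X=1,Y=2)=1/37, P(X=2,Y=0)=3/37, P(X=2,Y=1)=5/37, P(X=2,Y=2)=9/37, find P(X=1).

P(X=1) = P(X=1,Y=0) + P(X=1,Y=1) + P(X=1,Y=2)
= 2/37 + 3/37 + 1/37
= 6/37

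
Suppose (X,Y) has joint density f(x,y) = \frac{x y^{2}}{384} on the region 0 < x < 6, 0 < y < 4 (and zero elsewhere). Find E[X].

f_X(x) = ∫_0^4 \frac{x y^{2}}{384} dy = \frac{x}{18}
E[X] = ∫_0^6 x × (\frac{x}{18}) dx = 4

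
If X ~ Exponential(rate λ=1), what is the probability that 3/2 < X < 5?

P(3/2 < X < 5) = ∫_{3/2}^{5} f(x) dx
where f(x) = e^{- x}
= - \frac{1}{e^{5}} + e^{- \frac{3}{2}}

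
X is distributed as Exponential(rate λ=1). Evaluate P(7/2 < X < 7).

P(7/2 < X < 7) = ∫_{7/2}^{7} f(x) dx
where f(x) = e^{- x}
= - \frac{1}{e^{7}} + e^{- \frac{7}{2}}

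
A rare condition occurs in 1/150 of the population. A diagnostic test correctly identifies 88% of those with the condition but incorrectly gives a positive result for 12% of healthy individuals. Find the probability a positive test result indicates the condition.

Let D = the rare event, + = positive/flagged.
P(D) = 1/150
P(+|D) = 88/100 = 22/25
P(+|D') = 12/100 = 3/25
P(+) = P(+|D)P(D) + P(+|D')P(D')
     = \frac{22}{25} × \frac{1}{150} + \frac{3}{25} × \frac{149}{150}
     = \frac{469}{3750}
P(D|+) = P(+|D)P(D)/P(+) = \frac{22}{469}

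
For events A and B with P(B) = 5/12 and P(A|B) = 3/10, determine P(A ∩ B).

By definition, P(A|B) = P(A ∩ B) / P(B)
So P(A ∩ B) = P(A|B) × P(B)
= 3/10 × 5/12
= 1/8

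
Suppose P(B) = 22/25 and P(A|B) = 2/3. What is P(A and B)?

By definition, P(A|B) = P(A ∩ B) / P(B)
So P(A ∩ B) = P(A|B) × P(B)
= 2/3 × 22/25
= 44/75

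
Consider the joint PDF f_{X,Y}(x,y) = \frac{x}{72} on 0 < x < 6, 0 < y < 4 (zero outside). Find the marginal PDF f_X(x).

f_X(x) = ∫_0^4 f(x,y) dy
= ∫_0^4 \frac{x}{72} dy
= \frac{x}{18} for 0 < x < 6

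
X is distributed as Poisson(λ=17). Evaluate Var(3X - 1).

For X ~ Poisson(λ=17):
Var(X) = 17
Var(3X - 1) = (3)² × Var(X) = 9 × 17 = 153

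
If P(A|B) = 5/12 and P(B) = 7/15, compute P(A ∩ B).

By definition, P(A|B) = P(A ∩ B) / P(B)
So P(A ∩ B) = P(A|B) × P(B)
= 5/12 × 7/15
= 7/36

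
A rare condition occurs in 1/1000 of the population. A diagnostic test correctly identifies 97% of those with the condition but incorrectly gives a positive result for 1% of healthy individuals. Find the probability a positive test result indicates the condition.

Let D = the rare event, + = positive/flagged.
P(D) = 1/1000
P(+|D) = 97/100
P(+|D') = 1/100
P(+) = P(+|D)P(D) + P(+|D')P(D')
     = \frac{97}{100} × \frac{1}{1000} + \frac{1}{100} × \frac{999}{1000}
     = \frac{137}{12500}
P(D|+) = P(+|D)P(D)/P(+) = \frac{97}{1096}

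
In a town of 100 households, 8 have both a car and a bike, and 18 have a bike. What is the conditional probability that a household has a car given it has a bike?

P(A ∩ B) = 8/100 = 2/25
P(B) = 18/100 = 9/50
P(A|B) = P(A ∩ B) / P(B) = (2/25) / (9/50) = 4/9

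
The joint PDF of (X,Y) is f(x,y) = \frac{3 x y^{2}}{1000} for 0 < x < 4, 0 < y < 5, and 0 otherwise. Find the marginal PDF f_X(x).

f_X(x) = ∫_0^5 f(x,y) dy
= ∫_0^5 \frac{3 x y^{2}}{1000} dy
= \frac{x}{8} for 0 < x < 4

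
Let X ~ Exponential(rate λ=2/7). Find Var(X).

For X ~ Exponential(rate λ=2/7):
Var(X) = \frac{49}{4}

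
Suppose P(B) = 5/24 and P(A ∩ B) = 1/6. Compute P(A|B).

P(A|B) = P(A ∩ B) / P(B)
= (1/6) / (5/24)
= 4/5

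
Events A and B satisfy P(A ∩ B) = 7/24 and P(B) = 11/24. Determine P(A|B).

P(A|B) = P(A ∩ B) / P(B)
= (7/24) / (11/24)
= 7/11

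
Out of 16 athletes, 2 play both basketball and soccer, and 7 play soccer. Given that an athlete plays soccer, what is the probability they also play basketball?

P(A ∩ B) = 2/16 = 1/8
P(B) = 7/16
P(A|B) = P(A ∩ B) / P(B) = (1/8) / (7/16) = 2/7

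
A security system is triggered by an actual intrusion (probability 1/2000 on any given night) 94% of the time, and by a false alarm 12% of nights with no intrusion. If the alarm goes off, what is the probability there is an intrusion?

Let D = the rare event, + = positive/flagged.
P(D) = 1/2000
P(+|D) = 94/100 = 47/50
P(+|D') = 12/100 = 3/25
P(+) = P(+|D)P(D) + P(+|D')P(D')
     = \frac{47}{50} × \frac{1}{2000} + \frac{3}{25} × \frac{1999}{2000}
     = \frac{12041}{100000}
P(D|+) = P(+|D)P(D)/P(+) = \frac{47}{12041}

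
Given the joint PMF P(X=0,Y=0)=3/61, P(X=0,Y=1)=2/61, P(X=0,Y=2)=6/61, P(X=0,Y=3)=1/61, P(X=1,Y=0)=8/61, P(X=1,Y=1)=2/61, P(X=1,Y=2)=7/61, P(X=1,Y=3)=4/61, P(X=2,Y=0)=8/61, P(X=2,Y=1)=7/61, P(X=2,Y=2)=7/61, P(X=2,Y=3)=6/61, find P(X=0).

P(X=0) = P(X=0,Y=0) + P(X=0,Y=1) + P(X=0,Y=2) + P(X=0,Y=3)
= 3/61 + 2/61 + 6/61 + 1/61
= 12/61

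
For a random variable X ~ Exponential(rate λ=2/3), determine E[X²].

Using the identity E[X²] = Var(X) + (E[X])²:
E[X] = \frac{3}{2}
Var(X) = \frac{9}{4}
E[X²] = \frac{9}{4} + (\frac{3}{2})²
= \frac{9}{2}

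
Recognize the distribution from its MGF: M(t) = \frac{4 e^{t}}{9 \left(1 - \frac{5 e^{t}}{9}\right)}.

The MGF M(t) = \frac{4 e^{t}}{9 \left(1 - \frac{5 e^{t}}{9}\right)} is the standard form for the Geometric distribution.
Comparing with the known MGF formula identifies: Geometric(p=4/9), X = trial number of first success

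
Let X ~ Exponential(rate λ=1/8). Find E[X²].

Using the identity E[X²] = Var(X) + (E[X])²:
E[X] = 8
Var(X) = 64
E[X²] = 64 + (8)²
= 128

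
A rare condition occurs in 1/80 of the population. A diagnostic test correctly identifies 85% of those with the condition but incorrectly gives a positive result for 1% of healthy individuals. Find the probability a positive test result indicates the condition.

Let D = the rare event, + = positive/flagged.
P(D) = 1/80
P(+|D) = 85/100 = 17/20
P(+|D') = 1/100
P(+) = P(+|D)P(D) + P(+|D')P(D')
     = \frac{17}{20} × \frac{1}{80} + \frac{1}{100} × \frac{79}{80}
     = \frac{41}{2000}
P(D|+) = P(+|D)P(D)/P(+) = \frac{85}{164}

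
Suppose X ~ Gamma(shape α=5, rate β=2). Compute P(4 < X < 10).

P(4 < X < 10) = ∫_{4}^{10} f(x) dx
where f(x) = \frac{4 x^{4} e^{- 2 x}}{3}
= \frac{-8221 + 297 e^{12}}{e^{20}}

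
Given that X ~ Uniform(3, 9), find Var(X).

For X ~ Uniform(3, 9):
Var(X) = 3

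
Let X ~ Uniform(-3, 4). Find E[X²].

Using the identity E[X²] = Var(X) + (E[X])²:
E[X] = \frac{1}{2}
Var(X) = \frac{49}{12}
E[X²] = \frac{49}{12} + (\frac{1}{2})²
= \frac{13}{3}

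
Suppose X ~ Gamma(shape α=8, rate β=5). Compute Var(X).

For X ~ Gamma(shape α=8, rate β=5):
Var(X) = \frac{8}{25}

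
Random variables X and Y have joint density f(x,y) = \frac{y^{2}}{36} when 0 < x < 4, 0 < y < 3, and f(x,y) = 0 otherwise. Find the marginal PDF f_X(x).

f_X(x) = ∫_0^3 f(x,y) dy
= ∫_0^3 \frac{y^{2}}{36} dy
= \frac{1}{4} for 0 < x < 4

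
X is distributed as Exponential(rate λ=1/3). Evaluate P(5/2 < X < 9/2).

P(5/2 < X < 9/2) = ∫_{5/2}^{9/2} f(x) dx
where f(x) = \frac{e^{- \frac{x}{3}}}{3}
= - \frac{1}{e^{\frac{3}{2}}} + e^{- \frac{5}{6}}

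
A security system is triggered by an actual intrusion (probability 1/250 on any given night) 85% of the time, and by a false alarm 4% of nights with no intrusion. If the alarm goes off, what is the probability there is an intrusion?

Let D = the rare event, + = positive/flagged.
P(D) = 1/250
P(+|D) = 85/100 = 17/20
P(+|D') = 4/100 = 1/25
P(+) = P(+|D)P(D) + P(+|D')P(D')
     = \frac{17}{20} × \frac{1}{250} + \frac{1}{25} × \frac{249}{250}
     = \frac{1081}{25000}
P(D|+) = P(+|D)P(D)/P(+) = \frac{85}{1081}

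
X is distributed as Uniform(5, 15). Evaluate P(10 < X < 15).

P(10 < X < 15) = ∫_{10}^{15} f(x) dx
where f(x) = \frac{1}{10}
= \frac{1}{2}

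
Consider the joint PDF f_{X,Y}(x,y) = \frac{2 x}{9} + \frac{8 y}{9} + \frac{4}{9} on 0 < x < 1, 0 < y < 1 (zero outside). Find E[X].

E[X] = ∫_0^1 ∫_0^1 x × f(x,y) dy dx
= ∫_0^1 ∫_0^1 x × (\frac{2 x}{9} + \frac{8 y}{9} + \frac{4}{9}) dy dx
= \frac{14}{27}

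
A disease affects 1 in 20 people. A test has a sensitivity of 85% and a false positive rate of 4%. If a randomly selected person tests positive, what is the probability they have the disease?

Let D = the rare event, + = positive/flagged.
P(D) = 1/20
P(+|D) = 85/100 = 17/20
P(+|D') = 4/100 = 1/25
P(+) = P(+|D)P(D) + P(+|D')P(D')
     = \frac{17}{20} × \frac{1}{20} + \frac{1}{25} × \frac{19}{20}
     = \frac{161}{2000}
P(D|+) = P(+|D)P(D)/P(+) = \frac{85}{161}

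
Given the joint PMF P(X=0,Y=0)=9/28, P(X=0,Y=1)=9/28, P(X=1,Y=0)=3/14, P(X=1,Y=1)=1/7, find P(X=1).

P(X=1) = P(X=1,Y=0) + P(X=1,Y=1)
= 3/14 + 1/7
= 5/14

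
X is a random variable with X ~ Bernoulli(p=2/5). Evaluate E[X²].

Using the identity E[X²] = Var(X) + (E[X])²:
E[X] = \frac{2}{5}
Var(X) = \frac{6}{25}
E[X²] = \frac{6}{25} + (\frac{2}{5})²
= \frac{2}{5}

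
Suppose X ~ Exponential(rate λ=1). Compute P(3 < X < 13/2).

P(3 < X < 13/2) = ∫_{3}^{13/2} f(x) dx
where f(x) = e^{- x}
= - \frac{1}{e^{\frac{13}{2}}} + e^{-3}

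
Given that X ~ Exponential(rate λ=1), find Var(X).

For X ~ Exponential(rate λ=1):
Var(X) = 1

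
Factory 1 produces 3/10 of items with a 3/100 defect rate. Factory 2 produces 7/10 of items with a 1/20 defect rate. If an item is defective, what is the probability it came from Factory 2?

Using Bayes' theorem:
P(F1) = 3/10, P(D|F1) = 3/100
P(F2) = 7/10, P(D|F2) = 1/20
P(D) = P(D|F1)P(F1) + P(D|F2)P(F2)
     = \frac{11}{250}
P(F2|D) = P(D|F2)P(F2) / P(D)
= \frac{35}{44}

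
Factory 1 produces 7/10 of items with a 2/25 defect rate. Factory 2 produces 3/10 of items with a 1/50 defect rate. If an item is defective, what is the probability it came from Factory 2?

Using Bayes' theorem:
P(F1) = 7/10, P(D|F1) = 2/25
P(F2) = 3/10, P(D|F2) = 1/50
P(D) = P(D|F1)P(F1) + P(D|F2)P(F2)
     = \frac{31}{500}
P(F2|D) = P(D|F2)P(F2) / P(D)
= \frac{3}{31}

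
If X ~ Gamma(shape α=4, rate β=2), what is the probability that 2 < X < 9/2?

P(2 < X < 9/2) = ∫_{2}^{9/2} f(x) dx
where f(x) = \frac{8 x^{3} e^{- 2 x}}{3}
= \frac{-516 + 71 e^{5}}{3 e^{9}}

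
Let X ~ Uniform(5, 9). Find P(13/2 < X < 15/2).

P(13/2 < X < 15/2) = ∫_{13/2}^{15/2} f(x) dx
where f(x) = \frac{1}{4}
= \frac{1}{4}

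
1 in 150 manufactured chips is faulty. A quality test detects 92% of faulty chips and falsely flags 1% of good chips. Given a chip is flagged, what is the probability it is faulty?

Let D = the rare event, + = positive/flagged.
P(D) = 1/150
P(+|D) = 92/100 = 23/25
P(+|D') = 1/100
P(+) = P(+|D)P(D) + P(+|D')P(D')
     = \frac{23}{25} × \frac{1}{150} + \frac{1}{100} × \frac{149}{150}
     = \frac{241}{15000}
P(D|+) = P(+|D)P(D)/P(+) = \frac{92}{241}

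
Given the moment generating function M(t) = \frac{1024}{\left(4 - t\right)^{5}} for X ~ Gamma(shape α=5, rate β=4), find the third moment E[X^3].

To find E[X^3], compute M^(3)(0):
M^(1)(t) = \frac{5120}{\left(4 - t\right)^{6}}
M^(2)(t) = \frac{30720}{\left(4 - t\right)^{7}}
M^(3)(t) = \frac{215040}{\left(4 - t\right)^{8}}
M^(3)(0) = \frac{105}{32}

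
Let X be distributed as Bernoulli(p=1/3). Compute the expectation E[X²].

Using the identity E[X²] = Var(X) + (E[X])²:
E[X] = \frac{1}{3}
Var(X) = \frac{2}{9}
E[X²] = \frac{2}{9} + (\frac{1}{3})²
= \frac{1}{3}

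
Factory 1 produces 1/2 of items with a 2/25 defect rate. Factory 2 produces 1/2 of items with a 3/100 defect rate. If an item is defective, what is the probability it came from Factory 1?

Using Bayes' theorem:
P(F1) = 1/2, P(D|F1) = 2/25
P(F2) = 1/2, P(D|F2) = 3/100
P(D) = P(D|F1)P(F1) + P(D|F2)P(F2)
     = \frac{11}{200}
P(F1|D) = P(D|F1)P(F1) / P(D)
= \frac{8}{11}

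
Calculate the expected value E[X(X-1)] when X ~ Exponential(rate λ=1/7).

E[X(X-1)] = E[X² - X] = E[X²] - E[X]
E[X] = 7
E[X²] = Var(X) + (E[X])² = 49 + (7)² = 98
E[X(X-1)] = 98 - 7 = 91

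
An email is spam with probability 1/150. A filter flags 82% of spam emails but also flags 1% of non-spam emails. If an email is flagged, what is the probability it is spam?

Let D = the rare event, + = positive/flagged.
P(D) = 1/150
P(+|D) = 82/100 = 41/50
P(+|D') = 1/100
P(+) = P(+|D)P(D) + P(+|D')P(D')
     = \frac{41}{50} × \frac{1}{150} + \frac{1}{100} × \frac{149}{150}
     = \frac{77}{5000}
P(D|+) = P(+|D)P(D)/P(+) = \frac{82}{231}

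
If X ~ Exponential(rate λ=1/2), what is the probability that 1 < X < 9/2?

P(1 < X < 9/2) = ∫_{1}^{9/2} f(x) dx
where f(x) = \frac{e^{- \frac{x}{2}}}{2}
= - \frac{1}{e^{\frac{9}{4}}} + e^{- \frac{1}{2}}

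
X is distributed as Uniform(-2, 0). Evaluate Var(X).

For X ~ Uniform(-2, 0):
Var(X) = \frac{1}{3}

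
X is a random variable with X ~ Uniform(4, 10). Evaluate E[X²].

Using the identity E[X²] = Var(X) + (E[X])²:
E[X] = 7
Var(X) = 3
E[X²] = 3 + (7)²
= 52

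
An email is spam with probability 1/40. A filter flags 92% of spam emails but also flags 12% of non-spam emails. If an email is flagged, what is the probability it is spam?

Let D = the rare event, + = positive/flagged.
P(D) = 1/40
P(+|D) = 92/100 = 23/25
P(+|D') = 12/100 = 3/25
P(+) = P(+|D)P(D) + P(+|D')P(D')
     = \frac{23}{25} × \frac{1}{40} + \frac{3}{25} × \frac{39}{40}
     = \frac{7}{50}
P(D|+) = P(+|D)P(D)/P(+) = \frac{23}{140}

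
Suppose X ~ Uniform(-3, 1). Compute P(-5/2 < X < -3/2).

P(-5/2 < X < -3/2) = ∫_{-5/2}^{-3/2} f(x) dx
where f(x) = \frac{1}{4}
= \frac{1}{4}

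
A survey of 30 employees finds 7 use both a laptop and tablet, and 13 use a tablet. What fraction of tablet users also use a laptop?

P(A ∩ B) = 7/30
P(B) = 13/30
P(A|B) = P(A ∩ B) / P(B) = (7/30) / (13/30) = 7/13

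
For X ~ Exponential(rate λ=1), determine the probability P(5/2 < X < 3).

P(5/2 < X < 3) = ∫_{5/2}^{3} f(x) dx
where f(x) = e^{- x}
= - \frac{1}{e^{3}} + e^{- \frac{5}{2}}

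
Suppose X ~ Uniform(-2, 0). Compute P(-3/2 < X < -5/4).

P(-3/2 < X < -5/4) = ∫_{-3/2}^{-5/4} f(x) dx
where f(x) = \frac{1}{2}
= \frac{1}{8}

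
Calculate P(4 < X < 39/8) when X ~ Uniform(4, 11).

P(4 < X < 39/8) = ∫_{4}^{39/8} f(x) dx
where f(x) = \frac{1}{7}
= \frac{1}{8}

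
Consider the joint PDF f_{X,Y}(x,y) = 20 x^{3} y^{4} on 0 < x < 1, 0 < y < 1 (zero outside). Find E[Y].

E[Y] = ∫_0^1 ∫_0^1 y × f(x,y) dx dy
= \frac{5}{6}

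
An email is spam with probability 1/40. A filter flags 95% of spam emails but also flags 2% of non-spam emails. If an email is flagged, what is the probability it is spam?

Let D = the rare event, + = positive/flagged.
P(D) = 1/40
P(+|D) = 95/100 = 19/20
P(+|D') = 2/100 = 1/50
P(+) = P(+|D)P(D) + P(+|D')P(D')
     = \frac{19}{20} × \frac{1}{40} + \frac{1}{50} × \frac{39}{40}
     = \frac{173}{4000}
P(D|+) = P(+|D)P(D)/P(+) = \frac{95}{173}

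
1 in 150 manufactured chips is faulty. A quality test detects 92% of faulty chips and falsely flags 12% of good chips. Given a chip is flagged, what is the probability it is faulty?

Let D = the rare event, + = positive/flagged.
P(D) = 1/150
P(+|D) = 92/100 = 23/25
P(+|D') = 12/100 = 3/25
P(+) = P(+|D)P(D) + P(+|D')P(D')
     = \frac{23}{25} × \frac{1}{150} + \frac{3}{25} × \frac{149}{150}
     = \frac{47}{375}
P(D|+) = P(+|D)P(D)/P(+) = \frac{23}{470}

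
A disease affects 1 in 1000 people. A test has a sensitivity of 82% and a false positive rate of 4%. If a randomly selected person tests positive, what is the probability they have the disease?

Let D = the rare event, + = positive/flagged.
P(D) = 1/1000
P(+|D) = 82/100 = 41/50
P(+|D') = 4/100 = 1/25
P(+) = P(+|D)P(D) + P(+|D')P(D')
     = \frac{41}{50} × \frac{1}{1000} + \frac{1}{25} × \frac{999}{1000}
     = \frac{2039}{50000}
P(D|+) = P(+|D)P(D)/P(+) = \frac{41}{2039}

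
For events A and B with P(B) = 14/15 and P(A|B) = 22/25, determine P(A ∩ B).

By definition, P(A|B) = P(A ∩ B) / P(B)
So P(A ∩ B) = P(A|B) × P(B)
= 22/25 × 14/15
= 308/375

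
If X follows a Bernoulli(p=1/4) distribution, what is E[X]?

For X ~ Bernoulli(p=1/4), the expected value is:
E[X] = \frac{1}{4}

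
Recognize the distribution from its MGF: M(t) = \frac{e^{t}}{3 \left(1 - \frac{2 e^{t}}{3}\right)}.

The MGF M(t) = \frac{e^{t}}{3 \left(1 - \frac{2 e^{t}}{3}\right)} is the standard form for the Geometric distribution.
Comparing with the known MGF formula identifies: Geometric(p=1/3), X = trial number of first success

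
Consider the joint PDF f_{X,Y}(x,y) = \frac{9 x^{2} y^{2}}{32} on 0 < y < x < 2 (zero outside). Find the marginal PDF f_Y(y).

f_Y(y) = ∫_y^2 \frac{9 x^{2} y^{2}}{32} dx = \frac{3 y^{2} \left(8 - y^{3}\right)}{32}
for 0 < y < 2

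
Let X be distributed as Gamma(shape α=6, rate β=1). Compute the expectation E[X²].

Using the identity E[X²] = Var(X) + (E[X])²:
E[X] = 6
Var(X) = 6
E[X²] = 6 + (6)²
= 42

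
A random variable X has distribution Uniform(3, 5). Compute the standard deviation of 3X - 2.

For X ~ Uniform(3, 5):
Var(X) = \frac{1}{3}
SD(X) = √(Var(X)) = √(\frac{1}{3}) = \frac{\sqrt{3}}{3}
SD(3X - 2) = |3| × SD(X) = 3 × \frac{\sqrt{3}}{3} = \sqrt{3}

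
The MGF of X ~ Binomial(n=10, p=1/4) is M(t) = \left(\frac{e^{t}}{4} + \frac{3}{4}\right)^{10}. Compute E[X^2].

To find E[X^2], compute M^(2)(0):
M^(1)(t) = \frac{5 \left(\frac{e^{t}}{4} + \frac{3}{4}\right)^{9} e^{t}}{2}
M^(2)(t) = \frac{5 \left(\frac{e^{t}}{4} + \frac{3}{4}\right)^{9} e^{t}}{2} + \frac{45 \left(\frac{e^{t}}{4} + \frac{3}{4}\right)^{8} e^{2 t}}{8}
M^(2)(0) = \frac{65}{8}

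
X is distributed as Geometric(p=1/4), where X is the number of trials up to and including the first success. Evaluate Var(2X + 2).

For X ~ Geometric(p=1/4), where X is the number of trials up to and including the first success:
Var(X) = 12
Var(2X + 2) = (2)² × Var(X) = 4 × 12 = 48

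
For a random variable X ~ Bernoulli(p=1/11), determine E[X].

For X ~ Bernoulli(p=1/11), the expected value is:
E[X] = \frac{1}{11}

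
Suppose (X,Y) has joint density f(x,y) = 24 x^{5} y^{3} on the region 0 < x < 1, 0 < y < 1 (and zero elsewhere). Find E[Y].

E[Y] = ∫_0^1 ∫_0^1 y × f(x,y) dx dy
= \frac{4}{5}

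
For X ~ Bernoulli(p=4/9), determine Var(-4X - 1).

For X ~ Bernoulli(p=4/9):
Var(X) = \frac{20}{81}
Var(-4X - 1) = (-4)² × Var(X) = 16 × \frac{20}{81} = \frac{320}{81}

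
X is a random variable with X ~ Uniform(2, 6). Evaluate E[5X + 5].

For X ~ Uniform(2, 6):
E[X] = 4
E[5X + 5] = 5 × E[X] + 5 = 25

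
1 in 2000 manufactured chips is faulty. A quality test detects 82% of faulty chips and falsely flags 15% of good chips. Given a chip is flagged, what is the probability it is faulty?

Let D = the rare event, + = positive/flagged.
P(D) = 1/2000
P(+|D) = 82/100 = 41/50
P(+|D') = 15/100 = 3/20
P(+) = P(+|D)P(D) + P(+|D')P(D')
     = \frac{41}{50} × \frac{1}{2000} + \frac{3}{20} × \frac{1999}{2000}
     = \frac{30067}{200000}
P(D|+) = P(+|D)P(D)/P(+) = \frac{82}{30067}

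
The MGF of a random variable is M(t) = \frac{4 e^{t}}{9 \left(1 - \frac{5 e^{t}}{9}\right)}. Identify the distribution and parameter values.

The MGF M(t) = \frac{4 e^{t}}{9 \left(1 - \frac{5 e^{t}}{9}\right)} is the standard form for the Geometric distribution.
Comparing with the known MGF formula identifies: Geometric(p=4/9), X = trial number of first success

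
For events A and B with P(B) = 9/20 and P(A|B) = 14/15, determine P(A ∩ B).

By definition, P(A|B) = P(A ∩ B) / P(B)
So P(A ∩ B) = P(A|B) × P(B)
= 14/15 × 9/20
= 21/50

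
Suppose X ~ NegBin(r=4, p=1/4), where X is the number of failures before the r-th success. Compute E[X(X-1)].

E[X(X-1)] = E[X² - X] = E[X²] - E[X]
E[X] = 12
E[X²] = Var(X) + (E[X])² = 48 + (12)² = 192
E[X(X-1)] = 192 - 12 = 180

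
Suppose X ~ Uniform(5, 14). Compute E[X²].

Using the identity E[X²] = Var(X) + (E[X])²:
E[X] = \frac{19}{2}
Var(X) = \frac{27}{4}
E[X²] = \frac{27}{4} + (\frac{19}{2})²
= 97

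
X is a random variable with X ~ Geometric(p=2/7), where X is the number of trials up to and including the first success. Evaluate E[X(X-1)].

E[X(X-1)] = E[X² - X] = E[X²] - E[X]
E[X] = \frac{7}{2}
E[X²] = Var(X) + (E[X])² = \frac{35}{4} + (\frac{7}{2})² = 21
E[X(X-1)] = 21 - \frac{7}{2} = \frac{35}{2}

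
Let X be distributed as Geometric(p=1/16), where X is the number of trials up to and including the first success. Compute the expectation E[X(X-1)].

E[X(X-1)] = E[X² - X] = E[X²] - E[X]
E[X] = 16
E[X²] = Var(X) + (E[X])² = 240 + (16)² = 496
E[X(X-1)] = 496 - 16 = 480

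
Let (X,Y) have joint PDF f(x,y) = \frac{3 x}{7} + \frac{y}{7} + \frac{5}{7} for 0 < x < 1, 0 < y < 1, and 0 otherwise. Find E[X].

E[X] = ∫_0^1 ∫_0^1 x × f(x,y) dy dx
= ∫_0^1 ∫_0^1 x × (\frac{3 x}{7} + \frac{y}{7} + \frac{5}{7}) dy dx
= \frac{15}{28}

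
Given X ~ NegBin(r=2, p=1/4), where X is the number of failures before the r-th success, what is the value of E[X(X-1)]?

E[X(X-1)] = E[X² - X] = E[X²] - E[X]
E[X] = 6
E[X²] = Var(X) + (E[X])² = 24 + (6)² = 60
E[X(X-1)] = 60 - 6 = 54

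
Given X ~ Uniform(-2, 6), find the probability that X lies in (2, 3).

P(2 < X < 3) = ∫_{2}^{3} f(x) dx
where f(x) = \frac{1}{8}
= \frac{1}{8}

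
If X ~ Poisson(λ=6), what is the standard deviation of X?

For X ~ Poisson(λ=6):
Var(X) = 6
SD(X) = √(Var(X)) = √(6) = \sqrt{6}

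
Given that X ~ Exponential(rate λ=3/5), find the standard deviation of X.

For X ~ Exponential(rate λ=3/5):
Var(X) = \frac{25}{9}
SD(X) = √(Var(X)) = √(\frac{25}{9}) = \frac{5}{3}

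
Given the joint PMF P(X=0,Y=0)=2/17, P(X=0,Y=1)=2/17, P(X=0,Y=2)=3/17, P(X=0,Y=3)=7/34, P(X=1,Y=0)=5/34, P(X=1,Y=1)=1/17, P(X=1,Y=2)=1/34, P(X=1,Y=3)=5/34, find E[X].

First find marginal of X:
P(X=0) = 21/34
P(X=1) = 13/34
E[X] = 0 × 21/34 + 1 × 13/34 = 13/34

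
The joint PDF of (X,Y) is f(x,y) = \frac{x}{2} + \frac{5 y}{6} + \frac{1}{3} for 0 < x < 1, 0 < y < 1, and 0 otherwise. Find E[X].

E[X] = ∫_0^1 ∫_0^1 x × f(x,y) dy dx
= ∫_0^1 ∫_0^1 x × (\frac{x}{2} + \frac{5 y}{6} + \frac{1}{3}) dy dx
= \frac{13}{24}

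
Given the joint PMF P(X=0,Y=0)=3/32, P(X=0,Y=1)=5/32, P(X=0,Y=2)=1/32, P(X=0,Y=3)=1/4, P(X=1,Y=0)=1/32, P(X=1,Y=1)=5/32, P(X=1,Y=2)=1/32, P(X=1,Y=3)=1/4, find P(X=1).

P(X=1) = P(X=1,Y=0) + P(X=1,Y=1) + P(X=1,Y=2) + P(X=1,Y=3)
= 1/32 + 5/32 + 1/32 + 1/4
= 15/32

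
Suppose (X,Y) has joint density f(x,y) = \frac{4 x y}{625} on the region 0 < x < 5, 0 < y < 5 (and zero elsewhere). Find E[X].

f_X(x) = ∫_0^5 \frac{4 x y}{625} dy = \frac{2 x}{25}
E[X] = ∫_0^5 x × (\frac{2 x}{25}) dx = \frac{10}{3}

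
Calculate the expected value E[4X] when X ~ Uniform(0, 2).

For X ~ Uniform(0, 2):
E[X] = 1
E[4X] = 4 × E[X] + 0 = 4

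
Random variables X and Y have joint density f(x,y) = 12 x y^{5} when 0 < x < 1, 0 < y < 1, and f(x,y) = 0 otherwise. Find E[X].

E[X] = ∫_0^1 ∫_0^1 x × f(x,y) dy dx
= ∫_0^1 ∫_0^1 x × (12 x y^{5}) dy dx
= \frac{2}{3}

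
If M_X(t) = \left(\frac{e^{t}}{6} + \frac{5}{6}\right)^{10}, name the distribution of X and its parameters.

The MGF M(t) = \left(\frac{e^{t}}{6} + \frac{5}{6}\right)^{10} is the standard form for the Binomial distribution.
Comparing with the known MGF formula identifies: Binomial(n=10, p=1/6)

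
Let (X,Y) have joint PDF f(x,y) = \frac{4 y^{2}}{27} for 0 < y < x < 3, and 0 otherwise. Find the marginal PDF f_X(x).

f_X(x) = ∫_0^x \frac{4 y^{2}}{27} dy = \frac{4 x^{3}}{81}
for 0 < x < 3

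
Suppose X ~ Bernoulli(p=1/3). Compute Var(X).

For X ~ Bernoulli(p=1/3):
Var(X) = \frac{2}{9}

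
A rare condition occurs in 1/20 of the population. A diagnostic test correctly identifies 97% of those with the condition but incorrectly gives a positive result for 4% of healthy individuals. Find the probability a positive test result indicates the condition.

Let D = the rare event, + = positive/flagged.
P(D) = 1/20
P(+|D) = 97/100
P(+|D') = 4/100 = 1/25
P(+) = P(+|D)P(D) + P(+|D')P(D')
     = \frac{97}{100} × \frac{1}{20} + \frac{1}{25} × \frac{19}{20}
     = \frac{173}{2000}
P(D|+) = P(+|D)P(D)/P(+) = \frac{97}{173}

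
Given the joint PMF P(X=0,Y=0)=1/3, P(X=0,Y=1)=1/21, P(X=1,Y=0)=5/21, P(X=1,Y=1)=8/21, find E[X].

First find marginal of X:
P(X=0) = 8/21
P(X=1) = 13/21
E[X] = 0 × 8/21 + 1 × 13/21 = 13/21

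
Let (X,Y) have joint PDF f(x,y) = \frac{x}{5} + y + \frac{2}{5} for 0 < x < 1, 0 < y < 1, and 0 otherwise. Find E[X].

E[X] = ∫_0^1 ∫_0^1 x × f(x,y) dy dx
= ∫_0^1 ∫_0^1 x × (\frac{x}{5} + y + \frac{2}{5}) dy dx
= \frac{31}{60}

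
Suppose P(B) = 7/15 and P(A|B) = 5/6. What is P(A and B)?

By definition, P(A|B) = P(A ∩ B) / P(B)
So P(A ∩ B) = P(A|B) × P(B)
= 5/6 × 7/15
= 7/18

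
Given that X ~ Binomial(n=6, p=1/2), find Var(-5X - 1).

For X ~ Binomial(n=6, p=1/2):
Var(X) = \frac{3}{2}
Var(-5X - 1) = (-5)² × Var(X) = 25 × \frac{3}{2} = \frac{75}{2}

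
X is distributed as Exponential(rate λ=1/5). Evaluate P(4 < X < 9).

P(4 < X < 9) = ∫_{4}^{9} f(x) dx
where f(x) = \frac{e^{- \frac{x}{5}}}{5}
= - \frac{1 - e}{e^{\frac{9}{5}}}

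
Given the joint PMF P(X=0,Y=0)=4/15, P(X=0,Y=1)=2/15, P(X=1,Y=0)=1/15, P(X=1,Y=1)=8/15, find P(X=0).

P(X=0) = P(X=0,Y=0) + P(X=0,Y=1)
= 4/15 + 2/15
= 2/5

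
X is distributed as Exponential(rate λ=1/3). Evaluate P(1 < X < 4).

P(1 < X < 4) = ∫_{1}^{4} f(x) dx
where f(x) = \frac{e^{- \frac{x}{3}}}{3}
= - \frac{1 - e}{e^{\frac{4}{3}}}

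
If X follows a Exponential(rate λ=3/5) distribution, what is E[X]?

For X ~ Exponential(rate λ=3/5), the expected value is:
E[X] = \frac{5}{3}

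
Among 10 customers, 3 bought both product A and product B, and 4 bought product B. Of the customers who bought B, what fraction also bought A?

P(A ∩ B) = 3/10
P(B) = 4/10 = 2/5
P(A|B) = P(A ∩ B) / P(B) = (3/10) / (2/5) = 3/4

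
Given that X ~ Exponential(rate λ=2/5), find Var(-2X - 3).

For X ~ Exponential(rate λ=2/5):
Var(X) = \frac{25}{4}
Var(-2X - 3) = (-2)² × Var(X) = 4 × \frac{25}{4} = 25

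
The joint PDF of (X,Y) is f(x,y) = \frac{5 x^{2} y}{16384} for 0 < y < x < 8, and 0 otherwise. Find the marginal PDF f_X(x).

f_X(x) = ∫_0^x \frac{5 x^{2} y}{16384} dy = \frac{5 x^{4}}{32768}
for 0 < x < 8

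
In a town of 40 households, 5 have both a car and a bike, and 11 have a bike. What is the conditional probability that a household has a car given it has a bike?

P(A ∩ B) = 5/40 = 1/8
P(B) = 11/40
P(A|B) = P(A ∩ B) / P(B) = (1/8) / (11/40) = 5/11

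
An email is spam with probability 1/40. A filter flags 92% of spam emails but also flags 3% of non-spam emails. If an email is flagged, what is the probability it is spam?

Let D = the rare event, + = positive/flagged.
P(D) = 1/40
P(+|D) = 92/100 = 23/25
P(+|D') = 3/100
P(+) = P(+|D)P(D) + P(+|D')P(D')
     = \frac{23}{25} × \frac{1}{40} + \frac{3}{100} × \frac{39}{40}
     = \frac{209}{4000}
P(D|+) = P(+|D)P(D)/P(+) = \frac{92}{209}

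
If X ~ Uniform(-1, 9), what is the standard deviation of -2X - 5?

For X ~ Uniform(-1, 9):
Var(X) = \frac{25}{3}
SD(X) = √(Var(X)) = √(\frac{25}{3}) = \frac{5 \sqrt{3}}{3}
SD(-2X - 5) = |-2| × SD(X) = 2 × \frac{5 \sqrt{3}}{3} = \frac{10 \sqrt{3}}{3}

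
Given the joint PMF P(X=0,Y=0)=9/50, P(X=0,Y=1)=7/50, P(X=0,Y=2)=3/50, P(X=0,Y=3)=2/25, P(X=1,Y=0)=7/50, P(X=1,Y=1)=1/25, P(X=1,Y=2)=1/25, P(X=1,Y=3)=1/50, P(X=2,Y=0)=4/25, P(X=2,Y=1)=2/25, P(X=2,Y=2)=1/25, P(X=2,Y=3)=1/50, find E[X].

First find marginal of X:
P(X=0) = 23/50
P(X=1) = 6/25
P(X=2) = 3/10
E[X] = 0 × 23/50 + 1 × 6/25 + 2 × 3/10 = 21/25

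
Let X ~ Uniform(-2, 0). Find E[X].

For X ~ Uniform(-2, 0), the expected value is:
E[X] = -1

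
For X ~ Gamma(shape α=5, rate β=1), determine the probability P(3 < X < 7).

P(3 < X < 7) = ∫_{3}^{7} f(x) dx
where f(x) = \frac{x^{4} e^{- x}}{24}
= \frac{-4553 + 393 e^{4}}{24 e^{7}}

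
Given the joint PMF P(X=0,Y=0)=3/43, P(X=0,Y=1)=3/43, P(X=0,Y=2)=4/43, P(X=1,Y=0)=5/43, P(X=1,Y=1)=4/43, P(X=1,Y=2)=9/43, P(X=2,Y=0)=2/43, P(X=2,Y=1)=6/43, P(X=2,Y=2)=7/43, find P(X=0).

P(X=0) = P(X=0,Y=0) + P(X=0,Y=1) + P(X=0,Y=2)
= 3/43 + 3/43 + 4/43
= 10/43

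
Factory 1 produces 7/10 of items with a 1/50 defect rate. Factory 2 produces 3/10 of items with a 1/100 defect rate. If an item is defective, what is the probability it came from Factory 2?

Using Bayes' theorem:
P(F1) = 7/10, P(D|F1) = 1/50
P(F2) = 3/10, P(D|F2) = 1/100
P(D) = P(D|F1)P(F1) + P(D|F2)P(F2)
     = \frac{17}{1000}
P(F2|D) = P(D|F2)P(F2) / P(D)
= \frac{3}{17}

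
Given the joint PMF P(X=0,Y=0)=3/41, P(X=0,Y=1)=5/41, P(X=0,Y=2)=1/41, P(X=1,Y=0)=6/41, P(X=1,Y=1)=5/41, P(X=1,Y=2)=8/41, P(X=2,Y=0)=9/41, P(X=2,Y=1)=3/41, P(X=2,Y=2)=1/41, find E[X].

First find marginal of X:
P(X=0) = 9/41
P(X=1) = 19/41
P(X=2) = 13/41
E[X] = 0 × 9/41 + 1 × 19/41 + 2 × 13/41 = 45/41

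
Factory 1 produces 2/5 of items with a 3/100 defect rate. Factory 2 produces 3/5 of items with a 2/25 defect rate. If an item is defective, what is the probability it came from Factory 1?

Using Bayes' theorem:
P(F1) = 2/5, P(D|F1) = 3/100
P(F2) = 3/5, P(D|F2) = 2/25
P(D) = P(D|F1)P(F1) + P(D|F2)P(F2)
     = \frac{3}{50}
P(F1|D) = P(D|F1)P(F1) / P(D)
= \frac{1}{5}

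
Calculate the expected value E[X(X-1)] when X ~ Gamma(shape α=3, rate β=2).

E[X(X-1)] = E[X² - X] = E[X²] - E[X]
E[X] = \frac{3}{2}
E[X²] = Var(X) + (E[X])² = \frac{3}{4} + (\frac{3}{2})² = 3
E[X(X-1)] = 3 - \frac{3}{2} = \frac{3}{2}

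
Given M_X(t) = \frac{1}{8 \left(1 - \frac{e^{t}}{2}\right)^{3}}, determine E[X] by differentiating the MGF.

To find E[X], compute M^(1)(0):
M^(1)(t) = \frac{3 e^{t}}{16 \left(1 - \frac{e^{t}}{2}\right)^{4}}
M^(1)(0) = 3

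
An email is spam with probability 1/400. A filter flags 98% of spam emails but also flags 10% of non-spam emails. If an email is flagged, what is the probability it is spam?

Let D = the rare event, + = positive/flagged.
P(D) = 1/400
P(+|D) = 98/100 = 49/50
P(+|D') = 10/100 = 1/10
P(+) = P(+|D)P(D) + P(+|D')P(D')
     = \frac{49}{50} × \frac{1}{400} + \frac{1}{10} × \frac{399}{400}
     = \frac{511}{5000}
P(D|+) = P(+|D)P(D)/P(+) = \frac{7}{292}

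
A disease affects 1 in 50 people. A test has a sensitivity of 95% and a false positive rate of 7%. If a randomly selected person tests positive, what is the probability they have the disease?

Let D = the rare event, + = positive/flagged.
P(D) = 1/50
P(+|D) = 95/100 = 19/20
P(+|D') = 7/100
P(+) = P(+|D)P(D) + P(+|D')P(D')
     = \frac{19}{20} × \frac{1}{50} + \frac{7}{100} × \frac{49}{50}
     = \frac{219}{2500}
P(D|+) = P(+|D)P(D)/P(+) = \frac{95}{438}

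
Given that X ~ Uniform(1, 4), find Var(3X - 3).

For X ~ Uniform(1, 4):
Var(X) = \frac{3}{4}
Var(3X - 3) = (3)² × Var(X) = 9 × \frac{3}{4} = \frac{27}{4}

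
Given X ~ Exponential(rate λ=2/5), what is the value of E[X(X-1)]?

E[X(X-1)] = E[X² - X] = E[X²] - E[X]
E[X] = \frac{5}{2}
E[X²] = Var(X) + (E[X])² = \frac{25}{4} + (\frac{5}{2})² = \frac{25}{2}
E[X(X-1)] = \frac{25}{2} - \frac{5}{2} = 10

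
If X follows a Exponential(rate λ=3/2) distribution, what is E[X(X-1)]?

E[X(X-1)] = E[X² - X] = E[X²] - E[X]
E[X] = \frac{2}{3}
E[X²] = Var(X) + (E[X])² = \frac{4}{9} + (\frac{2}{3})² = \frac{8}{9}
E[X(X-1)] = \frac{8}{9} - \frac{2}{3} = \frac{2}{9}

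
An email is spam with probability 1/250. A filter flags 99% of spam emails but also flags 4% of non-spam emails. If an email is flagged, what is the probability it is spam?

Let D = the rare event, + = positive/flagged.
P(D) = 1/250
P(+|D) = 99/100
P(+|D') = 4/100 = 1/25
P(+) = P(+|D)P(D) + P(+|D')P(D')
     = \frac{99}{100} × \frac{1}{250} + \frac{1}{25} × \frac{249}{250}
     = \frac{219}{5000}
P(D|+) = P(+|D)P(D)/P(+) = \frac{33}{365}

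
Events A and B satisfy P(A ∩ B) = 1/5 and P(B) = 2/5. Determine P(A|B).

P(A|B) = P(A ∩ B) / P(B)
= (1/5) / (2/5)
= 1/2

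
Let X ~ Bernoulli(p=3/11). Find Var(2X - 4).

For X ~ Bernoulli(p=3/11):
Var(X) = \frac{24}{121}
Var(2X - 4) = (2)² × Var(X) = 4 × \frac{24}{121} = \frac{96}{121}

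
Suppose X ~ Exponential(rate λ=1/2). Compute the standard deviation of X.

For X ~ Exponential(rate λ=1/2):
Var(X) = 4
SD(X) = √(Var(X)) = √(4) = 2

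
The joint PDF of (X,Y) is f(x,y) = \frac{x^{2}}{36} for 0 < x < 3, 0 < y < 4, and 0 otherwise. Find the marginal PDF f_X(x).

f_X(x) = ∫_0^4 f(x,y) dy
= ∫_0^4 \frac{x^{2}}{36} dy
= \frac{x^{2}}{9} for 0 < x < 3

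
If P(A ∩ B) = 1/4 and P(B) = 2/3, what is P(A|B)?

P(A|B) = P(A ∩ B) / P(B)
= (1/4) / (2/3)
= 3/8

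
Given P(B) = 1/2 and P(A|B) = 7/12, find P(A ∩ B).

By definition, P(A|B) = P(A ∩ B) / P(B)
So P(A ∩ B) = P(A|B) × P(B)
= 7/12 × 1/2
= 7/24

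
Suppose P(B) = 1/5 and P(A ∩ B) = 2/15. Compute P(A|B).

P(A|B) = P(A ∩ B) / P(B)
= (2/15) / (1/5)
= 2/3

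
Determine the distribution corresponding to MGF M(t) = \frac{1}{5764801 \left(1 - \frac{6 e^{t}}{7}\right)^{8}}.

The MGF M(t) = \frac{1}{5764801 \left(1 - \frac{6 e^{t}}{7}\right)^{8}} is the standard form for the NegativeBinomial distribution.
Comparing with the known MGF formula identifies: NegBin(r=8, p=1/7), X = failures before r-th success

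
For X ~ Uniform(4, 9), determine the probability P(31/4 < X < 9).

P(31/4 < X < 9) = ∫_{31/4}^{9} f(x) dx
where f(x) = \frac{1}{5}
= \frac{1}{4}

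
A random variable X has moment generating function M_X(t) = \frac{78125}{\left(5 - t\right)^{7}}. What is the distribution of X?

The MGF M(t) = \frac{78125}{\left(5 - t\right)^{7}} is the standard form for the Gamma distribution.
Comparing with the known MGF formula identifies: Gamma(shape α=7, rate β=5)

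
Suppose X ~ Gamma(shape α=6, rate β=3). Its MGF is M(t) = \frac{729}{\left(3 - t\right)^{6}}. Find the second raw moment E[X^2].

To find E[X^2], compute M^(2)(0):
M^(1)(t) = \frac{4374}{\left(3 - t\right)^{7}}
M^(2)(t) = \frac{30618}{\left(3 - t\right)^{8}}
M^(2)(0) = \frac{14}{3}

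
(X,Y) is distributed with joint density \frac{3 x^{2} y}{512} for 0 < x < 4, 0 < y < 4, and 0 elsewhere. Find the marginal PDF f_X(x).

f_X(x) = ∫_0^4 f(x,y) dy
= ∫_0^4 \frac{3 x^{2} y}{512} dy
= \frac{3 x^{2}}{64} for 0 < x < 4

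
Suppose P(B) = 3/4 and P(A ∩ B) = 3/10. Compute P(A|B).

P(A|B) = P(A ∩ B) / P(B)
= (3/10) / (3/4)
= 2/5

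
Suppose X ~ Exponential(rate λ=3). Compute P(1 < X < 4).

P(1 < X < 4) = ∫_{1}^{4} f(x) dx
where f(x) = 3 e^{- 3 x}
= - \frac{1 - e^{9}}{e^{12}}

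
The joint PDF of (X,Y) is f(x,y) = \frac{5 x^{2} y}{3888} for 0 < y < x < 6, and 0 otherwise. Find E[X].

f_X(x) = ∫_0^x \frac{5 x^{2} y}{3888} dy = \frac{5 x^{4}}{7776}
E[X] = ∫_0^6 x × (\frac{5 x^{4}}{7776}) dx = 5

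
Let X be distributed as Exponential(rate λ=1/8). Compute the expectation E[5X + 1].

For X ~ Exponential(rate λ=1/8):
E[X] = 8
E[5X + 1] = 5 × E[X] + 1 = 41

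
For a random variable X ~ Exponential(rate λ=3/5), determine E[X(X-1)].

E[X(X-1)] = E[X² - X] = E[X²] - E[X]
E[X] = \frac{5}{3}
E[X²] = Var(X) + (E[X])² = \frac{25}{9} + (\frac{5}{3})² = \frac{50}{9}
E[X(X-1)] = \frac{50}{9} - \frac{5}{3} = \frac{35}{9}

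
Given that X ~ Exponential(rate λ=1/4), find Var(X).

For X ~ Exponential(rate λ=1/4):
Var(X) = 16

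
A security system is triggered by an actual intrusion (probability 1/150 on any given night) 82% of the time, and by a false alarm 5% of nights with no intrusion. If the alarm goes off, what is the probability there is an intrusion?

Let D = the rare event, + = positive/flagged.
P(D) = 1/150
P(+|D) = 82/100 = 41/50
P(+|D') = 5/100 = 1/20
P(+) = P(+|D)P(D) + P(+|D')P(D')
     = \frac{41}{50} × \frac{1}{150} + \frac{1}{20} × \frac{149}{150}
     = \frac{827}{15000}
P(D|+) = P(+|D)P(D)/P(+) = \frac{82}{827}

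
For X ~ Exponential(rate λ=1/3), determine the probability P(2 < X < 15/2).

P(2 < X < 15/2) = ∫_{2}^{15/2} f(x) dx
where f(x) = \frac{e^{- \frac{x}{3}}}{3}
= - \frac{1}{e^{\frac{5}{2}}} + e^{- \frac{2}{3}}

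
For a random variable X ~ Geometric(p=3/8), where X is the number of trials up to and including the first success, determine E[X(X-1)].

E[X(X-1)] = E[X² - X] = E[X²] - E[X]
E[X] = \frac{8}{3}
E[X²] = Var(X) + (E[X])² = \frac{40}{9} + (\frac{8}{3})² = \frac{104}{9}
E[X(X-1)] = \frac{104}{9} - \frac{8}{3} = \frac{80}{9}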